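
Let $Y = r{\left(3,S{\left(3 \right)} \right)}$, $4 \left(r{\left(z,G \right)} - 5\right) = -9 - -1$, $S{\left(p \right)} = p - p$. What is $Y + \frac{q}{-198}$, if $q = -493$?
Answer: $\frac{1087}{198} \approx 5.4899$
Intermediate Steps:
$S{\left(p \right)} = 0$
$r{\left(z,G \right)} = 3$ ($r{\left(z,G \right)} = 5 + \frac{-9 - -1}{4} = 5 + \frac{-9 + 1}{4} = 5 + \frac{1}{4} \left(-8\right) = 5 - 2 = 3$)
$Y = 3$
$Y + \frac{q}{-198} = 3 - \frac{493}{-198} = 3 - - \frac{493}{198} = 3 + \frac{493}{198} = \frac{1087}{198}$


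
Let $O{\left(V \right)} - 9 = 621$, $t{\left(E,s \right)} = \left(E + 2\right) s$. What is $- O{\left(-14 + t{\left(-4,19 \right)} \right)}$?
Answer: $-630$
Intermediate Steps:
$t{\left(E,s \right)} = s \left(2 + E\right)$ ($t{\left(E,s \right)} = \left(2 + E\right) s = s \left(2 + E\right)$)
$O{\left(V \right)} = 630$ ($O{\left(V \right)} = 9 + 621 = 630$)
$- O{\left(-14 + t{\left(-4,19 \right)} \right)} = \left(-1\right) 630 = -630$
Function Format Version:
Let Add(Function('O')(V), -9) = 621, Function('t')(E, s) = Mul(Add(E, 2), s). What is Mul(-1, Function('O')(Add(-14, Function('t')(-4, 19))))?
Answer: -630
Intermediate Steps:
Function('t')(E, s) = Mul(s, Add(2, E)) (Function('t')(E, s) = Mul(Add(2, E), s) = Mul(s, Add(2, E)))
Function('O')(V) = 630 (Function('O')(V) = Add(9, 621) = 630)
Mul(-1, Function('O')(Add(-14, Function('t')(-4, 19)))) = Mul(-1, 630) = -630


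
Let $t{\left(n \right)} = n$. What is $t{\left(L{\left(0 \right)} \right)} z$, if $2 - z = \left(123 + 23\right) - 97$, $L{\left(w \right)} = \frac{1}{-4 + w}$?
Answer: $\frac{47}{4} \approx 11.75$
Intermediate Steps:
$z = -47$ ($z = 2 - \left(\left(123 + 23\right) - 97\right) = 2 - \left(146 - 97\right) = 2 - 49 = -47$)
$t{\left(L{\left(0 \right)} \right)} z = \frac{1}{-4 + 0} \left(-47\right) = \frac{1}{-4} \left(-47\right) = \left(- \frac{1}{4}\right) \left(-47\right) = \frac{47}{4}$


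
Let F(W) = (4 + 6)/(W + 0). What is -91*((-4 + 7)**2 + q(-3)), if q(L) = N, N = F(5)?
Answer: -1001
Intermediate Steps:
F(W) = 10/W
N = 2 (N = 10/5 = 10*(1/5) = 2)
q(L) = 2
-91*((-4 + 7)**2 + q(-3)) = -91*((-4 + 7)**2 + 2) = -91*(3**2 + 2) = -91*(9 + 2) = -91*11 = -1001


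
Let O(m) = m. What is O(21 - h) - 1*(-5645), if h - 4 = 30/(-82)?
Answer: 232157/41 ≈ 5662.4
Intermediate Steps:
h = 149/41 (h = 4 + 30/(-82) = 4 + 30*(-1/82) = 4 - 15/41 = 149/41 ≈ 3.6341)
O(21 - h) - 1*(-5645) = (21 - 1*149/41) - 1*(-5645) = (21 - 149/41) + 5645 = 712/41 + 5645 = 232157/41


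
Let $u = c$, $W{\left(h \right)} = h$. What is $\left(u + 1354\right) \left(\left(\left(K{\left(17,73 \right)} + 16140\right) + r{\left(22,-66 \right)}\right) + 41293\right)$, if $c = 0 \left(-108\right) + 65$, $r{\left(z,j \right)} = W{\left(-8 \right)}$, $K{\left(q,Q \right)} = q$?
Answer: $81510198$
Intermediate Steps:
$r{\left(z,j \right)} = -8$
$c = 65$ ($c = 0 + 65 = 65$)
$u = 65$
$\left(u + 1354\right) \left(\left(\left(K{\left(17,73 \right)} + 16140\right) + r{\left(22,-66 \right)}\right) + 41293\right) = \left(65 + 1354\right) \left(\left(\left(17 + 16140\right) - 8\right) + 41293\right) = 1419 \left(\left(16157 - 8\right) + 41293\right) = 1419 \left(16149 + 41293\right) = 1419 \cdot 57442 = 81510198$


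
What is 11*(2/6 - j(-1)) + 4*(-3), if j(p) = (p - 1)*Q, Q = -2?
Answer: -157/3 ≈ -52.333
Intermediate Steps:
j(p) = 2 - 2*p (j(p) = (p - 1)*(-2) = (-1 + p)*(-2) = 2 - 2*p)
11*(2/6 - j(-1)) + 4*(-3) = 11*(2/6 - (2 - 2*(-1))) + 4*(-3) = 11*(2*(1/6) - (2 + 2)) - 12 = 11*(1/3 - 1*4) - 12 = 11*(1/3 - 4) - 12 = 11*(-11/3) - 12 = -121/3 - 12 = -157/3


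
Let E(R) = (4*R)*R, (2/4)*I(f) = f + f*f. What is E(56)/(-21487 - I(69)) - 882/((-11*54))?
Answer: 1112251/1027851 ≈ 1.0821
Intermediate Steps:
I(f) = 2*f + 2*f² (I(f) = 2*(f + f*f) = 2*(f + f²) = 2*f + 2*f²)
E(R) = 4*R²
E(56)/(-21487 - I(69)) - 882/((-11*54)) = (4*56²)/(-21487 - 2*69*(1 + 69)) - 882/((-11*54)) = (4*3136)/(-21487 - 2*69*70) - 882/(-594) = 12544/(-21487 - 1*9660) - 882*(-1/594) = 12544/(-21487 - 9660) + 49/33 = 12544/(-31147) + 49/33 = 12544*(-1/31147) + 49/33 = -12544/31147 + 49/33 = 1112251/1027851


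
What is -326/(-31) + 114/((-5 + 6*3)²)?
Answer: 58628/5239 ≈ 11.191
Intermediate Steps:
-326/(-31) + 114/((-5 + 6*3)²) = -326*(-1/31) + 114/((-5 + 18)²) = 326/31 + 114/(13²) = 326/31 + 114/169 = 58628/5239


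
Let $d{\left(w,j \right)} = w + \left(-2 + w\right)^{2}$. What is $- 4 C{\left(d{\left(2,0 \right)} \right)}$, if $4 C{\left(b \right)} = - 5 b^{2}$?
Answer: $20$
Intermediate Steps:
$C{\left(b \right)} = - \frac{5 b^{2}}{4}$ ($C{\left(b \right)} = \frac{\left(-5\right) b^{2}}{4} = - \frac{5 b^{2}}{4}$)
$- 4 C{\left(d{\left(2,0 \right)} \right)} = - 4 \left(- \frac{5 \left(2 + \left(-2 + 2\right)^{2}\right)^{2}}{4}\right) = - 4 \left(- \frac{5 \left(2 + 0^{2}\right)^{2}}{4}\right) = - 4 \left(- \frac{5 \left(2 + 0\right)^{2}}{4}\right) = - 4 \left(- \frac{5 \cdot 2^{2}}{4}\right) = - 4 \left(\left(- \frac{5}{4}\right) 4\right) = \left(-4\right) \left(-5\right) = 20$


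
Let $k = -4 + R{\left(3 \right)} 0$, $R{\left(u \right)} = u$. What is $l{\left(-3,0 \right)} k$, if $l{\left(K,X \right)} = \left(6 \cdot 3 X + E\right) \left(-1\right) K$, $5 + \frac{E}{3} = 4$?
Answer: $36$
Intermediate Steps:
$E = -3$ ($E = -15 + 3 \cdot 4 = -15 + 12 = -3$)
$l{\left(K,X \right)} = K \left(3 - 18 X\right)$ ($l{\left(K,X \right)} = \left(6 \cdot 3 X - 3\right) \left(-1\right) K = \left(18 X - 3\right) \left(-1\right) K = \left(-3 + 18 X\right) \left(-1\right) K = \left(3 - 18 X\right) K = K \left(3 - 18 X\right)$)
$k = -4$ ($k = -4 + 3 \cdot 0 = -4 + 0 = -4$)
$l{\left(-3,0 \right)} k = 3 \left(-3\right) \left(1 - 0\right) \left(-4\right) = 3 \left(-3\right) \left(1 + 0\right) \left(-4\right) = 3 \left(-3\right) 1 \left(-4\right) = \left(-9\right) \left(-4\right) = 36$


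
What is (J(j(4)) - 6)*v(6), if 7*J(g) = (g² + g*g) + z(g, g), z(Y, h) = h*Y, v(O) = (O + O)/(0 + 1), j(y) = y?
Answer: 72/7 ≈ 10.286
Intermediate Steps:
v(O) = 2*O (v(O) = (2*O)/1 = (2*O)*1 = 2*O)
z(Y, h) = Y*h
J(g) = 3*g²/7 (J(g) = ((g² + g*g) + g*g)/7 = ((g² + g²) + g²)/7 = (2*g² + g²)/7 = (3*g²)/7 = 3*g²/7)
(J(j(4)) - 6)*v(6) = ((3/7)*4² - 6)*(2*6) = ((3/7)*16 - 6)*12 = (48/7 - 6)*12 = (6/7)*12 = 72/7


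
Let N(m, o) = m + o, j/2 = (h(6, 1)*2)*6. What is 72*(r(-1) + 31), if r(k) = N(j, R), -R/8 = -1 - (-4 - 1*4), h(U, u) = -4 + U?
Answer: 1656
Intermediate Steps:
R = -56 (R = -8*(-1 - (-4 - 1*4)) = -8*(-1 - (-4 - 4)) = -8*(-1 - 1*(-8)) = -8*(-1 + 8) = -8*7 = -56)
j = 48 (j = 2*(((-4 + 6)*2)*6) = 2*((2*2)*6) = 2*(4*6) = 2*24 = 48)
r(k) = -8 (r(k) = 48 - 56 = -8)
72*(r(-1) + 31) = 72*(-8 + 31) = 72*23 = 1656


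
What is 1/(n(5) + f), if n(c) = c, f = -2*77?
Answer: -1/149 ≈ -0.0067114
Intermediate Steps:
f = -154
1/(n(5) + f) = 1/(5 - 154) = 1/(-149) = -1/149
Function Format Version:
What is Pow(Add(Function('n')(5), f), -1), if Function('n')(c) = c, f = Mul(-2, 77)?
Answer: Rational(-1, 149) ≈ -0.0067114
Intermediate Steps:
f = -154
Pow(Add(Function('n')(5), f), -1) = Pow(Add(5, -154), -1) = Pow(-149, -1) = Rational(-1, 149)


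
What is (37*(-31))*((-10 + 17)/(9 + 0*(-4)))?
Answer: -8029/9 ≈ -892.11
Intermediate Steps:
(37*(-31))*((-10 + 17)/(9 + 0*(-4))) = -8029/(9 + 0) = -8029/9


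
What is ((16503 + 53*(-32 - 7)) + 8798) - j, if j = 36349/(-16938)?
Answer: 393573841/16938 ≈ 23236.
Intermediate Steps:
j = -36349/16938 (j = 36349*(-1/16938) = -36349/16938 ≈ -2.1460)
((16503 + 53*(-32 - 7)) + 8798) - j = ((16503 + 53*(-32 - 7)) + 8798) - 1*(-36349/16938) = ((16503 + 53*(-39)) + 8798) + 36349/16938 = ((16503 - 2067) + 8798) + 36349/16938 = (14436 + 8798) + 36349/16938 = 23234 + 36349/16938 = 393573841/16938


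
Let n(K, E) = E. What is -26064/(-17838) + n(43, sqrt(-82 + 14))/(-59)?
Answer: 1448/991 - 2*I*sqrt(17)/59 ≈ 1.4612 - 0.13977*I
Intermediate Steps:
-26064/(-17838) + n(43, sqrt(-82 + 14))/(-59) = -26064/(-17838) + sqrt(-82 + 14)/(-59) = -26064*(-1/17838) + sqrt(-68)*(-1/59) = 1448/991 + (2*I*sqrt(17))*(-1/59) = 1448/991 - 2*I*sqrt(17)/59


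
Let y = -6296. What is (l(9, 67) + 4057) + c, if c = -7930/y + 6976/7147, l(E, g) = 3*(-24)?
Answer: 89707840963/22498756 ≈ 3987.2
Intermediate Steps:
l(E, g) = -72
c = 50298303/22498756 (c = -7930/(-6296) + 6976/7147 = -7930*(-1/6296) + 6976*(1/7147) = 3965/3148 + 6976/7147 = 50298303/22498756 ≈ 2.2356)
(l(9, 67) + 4057) + c = (-72 + 4057) + 50298303/22498756 = 3985 + 50298303/22498756 = 89707840963/22498756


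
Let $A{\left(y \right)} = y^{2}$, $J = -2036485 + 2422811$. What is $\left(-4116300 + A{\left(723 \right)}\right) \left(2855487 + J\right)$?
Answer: $-11649685184223$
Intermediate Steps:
$J = 386326$
$\left(-4116300 + A{\left(723 \right)}\right) \left(2855487 + J\right) = \left(-4116300 + 723^{2}\right) \left(2855487 + 386326\right) = \left(-4116300 + 522729\right) 3241813 = \left(-3593571\right) 3241813 = -11649685184223$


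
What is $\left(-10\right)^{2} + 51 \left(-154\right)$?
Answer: $-7754$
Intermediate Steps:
$\left(-10\right)^{2} + 51 \left(-154\right) = 100 - 7854 = -7754$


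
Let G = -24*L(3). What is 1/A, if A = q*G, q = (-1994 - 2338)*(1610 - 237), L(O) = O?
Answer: 1/428244192 ≈ 2.3351e-9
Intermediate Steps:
q = -5947836 (q = -4332*1373 = -5947836)
G = -72 (G = -24*3 = -72)
A = 428244192 (A = -5947836*(-72) = 428244192)
1/A = 1/428244192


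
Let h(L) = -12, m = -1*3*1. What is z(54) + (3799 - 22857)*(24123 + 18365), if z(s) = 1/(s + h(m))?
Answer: -34008924767/42 ≈ -8.0974e+8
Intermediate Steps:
m = -3 (m = -3*1 = -3)
z(s) = 1/(-12 + s) (z(s) = 1/(s - 12) = 1/(-12 + s))
z(54) + (3799 - 22857)*(24123 + 18365) = 1/(-12 + 54) + (3799 - 22857)*(24123 + 18365) = 1/42 - 19058*42488 = 1/42 - 809736304 = -34008924767/42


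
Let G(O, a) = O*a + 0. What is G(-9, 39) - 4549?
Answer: -4900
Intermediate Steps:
G(O, a) = O*a
G(-9, 39) - 4549 = -9*39 - 4549 = -351 - 4549 = -4900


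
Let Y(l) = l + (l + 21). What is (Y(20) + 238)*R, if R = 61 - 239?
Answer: -53222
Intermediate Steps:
R = -178
Y(l) = 21 + 2*l (Y(l) = l + (21 + l) = 21 + 2*l)
(Y(20) + 238)*R = ((21 + 2*20) + 238)*(-178) = ((21 + 40) + 238)*(-178) = (61 + 238)*(-178) = 299*(-178) = -53222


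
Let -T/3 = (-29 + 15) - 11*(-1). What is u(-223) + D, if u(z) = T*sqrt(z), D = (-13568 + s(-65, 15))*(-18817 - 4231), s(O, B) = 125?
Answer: 309834264 + 9*I*sqrt(223) ≈ 3.0983e+8 + 134.4*I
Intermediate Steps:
D = 309834264 (D = (-13568 + 125)*(-18817 - 4231) = -13443*(-23048) = 309834264)
T = 9 (T = -3*((-29 + 15) - 11*(-1)) = -3*(-14 + 11) = -3*(-3) = 9)
u(z) = 9*sqrt(z)
u(-223) + D = 9*sqrt(-223) + 309834264 = 9*(I*sqrt(223)) + 309834264 = 9*I*sqrt(223) + 309834264 = 309834264 + 9*I*sqrt(223)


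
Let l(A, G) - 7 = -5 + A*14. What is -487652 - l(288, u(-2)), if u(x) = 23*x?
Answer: -491686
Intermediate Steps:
l(A, G) = 2 + 14*A (l(A, G) = 7 + (-5 + A*14) = 7 + (-5 + 14*A) = 2 + 14*A)
-487652 - l(288, u(-2)) = -487652 - (2 + 14*288) = -487652 - (2 + 4032) = -487652 - 1*4034 = -487652 - 4034 = -491686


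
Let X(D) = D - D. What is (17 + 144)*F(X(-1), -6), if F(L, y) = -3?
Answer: -483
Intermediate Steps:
X(D) = 0
(17 + 144)*F(X(-1), -6) = (17 + 144)*(-3) = 161*(-3) = -483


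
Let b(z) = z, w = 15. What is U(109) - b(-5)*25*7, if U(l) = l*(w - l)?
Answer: -9371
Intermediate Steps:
U(l) = l*(15 - l)
U(109) - b(-5)*25*7 = 109*(15 - 1*109) - (-5*25)*7 = 109*(15 - 109) - (-125)*7 = 109*(-94) - 1*(-875) = -10246 + 875 = -9371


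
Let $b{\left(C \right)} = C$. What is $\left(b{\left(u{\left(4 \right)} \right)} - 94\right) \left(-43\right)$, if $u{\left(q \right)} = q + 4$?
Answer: $3698$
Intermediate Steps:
$u{\left(q \right)} = 4 + q$
$\left(b{\left(u{\left(4 \right)} \right)} - 94\right) \left(-43\right) = \left(\left(4 + 4\right) - 94\right) \left(-43\right) = \left(8 - 94\right) \left(-43\right) = \left(-86\right) \left(-43\right) = 3698$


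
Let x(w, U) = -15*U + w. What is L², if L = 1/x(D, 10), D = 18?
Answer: 1/17424 ≈ 5.7392e-5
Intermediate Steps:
x(w, U) = w - 15*U
L = -1/132 (L = 1/(18 - 15*10) = 1/(18 - 150) = 1/(-132) = -1/132 ≈ -0.0075758)
L² = (-1/132)² = 1/17424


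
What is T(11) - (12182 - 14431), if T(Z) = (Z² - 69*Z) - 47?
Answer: 1564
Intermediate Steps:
T(Z) = -47 + Z² - 69*Z
T(11) - (12182 - 14431) = (-47 + 11² - 69*11) - (12182 - 14431) = (-47 + 121 - 759) - 1*(-2249) = -685 + 2249 = 1564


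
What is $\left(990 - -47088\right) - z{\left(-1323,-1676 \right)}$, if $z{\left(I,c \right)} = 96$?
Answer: $47982$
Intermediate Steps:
$\left(990 - -47088\right) - z{\left(-1323,-1676 \right)} = \left(990 - -47088\right) - 96 = \left(990 + 47088\right) - 96 = 48078 - 96 = 47982$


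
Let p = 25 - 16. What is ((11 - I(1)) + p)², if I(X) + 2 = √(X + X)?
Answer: (22 - √2)² ≈ 423.77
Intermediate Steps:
I(X) = -2 + √2*√X (I(X) = -2 + √(X + X) = -2 + √(2*X) = -2 + √2*√X)
p = 9
((11 - I(1)) + p)² = ((11 - (-2 + √2*√1)) + 9)² = ((11 - (-2 + √2*1)) + 9)² = ((11 - (-2 + √2)) + 9)² = ((11 + (2 - √2)) + 9)² = ((13 - √2) + 9)² = (22 - √2)²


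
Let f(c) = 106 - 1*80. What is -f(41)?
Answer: -26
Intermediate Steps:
f(c) = 26 (f(c) = 106 - 80 = 26)
-f(41) = -1*26 = -26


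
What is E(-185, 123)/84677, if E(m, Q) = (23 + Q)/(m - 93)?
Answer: -73/11770103 ≈ -6.2022e-6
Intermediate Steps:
E(m, Q) = (23 + Q)/(-93 + m)
E(-185, 123)/84677 = ((23 + 123)/(-93 - 185))/84677 = (146/(-278))*(1/84677) = -1/278*146*(1/84677) = -73/139*1/84677 = -73/11770103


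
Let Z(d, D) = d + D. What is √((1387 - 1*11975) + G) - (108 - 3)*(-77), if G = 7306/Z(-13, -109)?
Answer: 8085 + 3*I*√4402309/61 ≈ 8085.0 + 103.19*I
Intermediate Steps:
Z(d, D) = D + d
G = -3653/61 (G = 7306/(-109 - 13) = 7306/(-122) = 7306*(-1/122) = -3653/61 ≈ -59.885)
√((1387 - 1*11975) + G) - (108 - 3)*(-77) = √((1387 - 1*11975) - 3653/61) - (108 - 3)*(-77) = √((1387 - 11975) - 3653/61) - 105*(-77) = √(-10588 - 3653/61) - 1*(-8085) = √(-649521/61) + 8085 = 3*I*√4402309/61 + 8085 = 8085 + 3*I*√4402309/61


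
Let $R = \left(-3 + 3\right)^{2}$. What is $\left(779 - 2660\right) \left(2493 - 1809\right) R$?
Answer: $0$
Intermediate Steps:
$R = 0$ ($R = 0^{2} = 0$)
$\left(779 - 2660\right) \left(2493 - 1809\right) R = \left(779 - 2660\right) \left(2493 - 1809\right) 0 = \left(-1881\right) 684 \cdot 0 = \left(-1286604\right) 0 = 0$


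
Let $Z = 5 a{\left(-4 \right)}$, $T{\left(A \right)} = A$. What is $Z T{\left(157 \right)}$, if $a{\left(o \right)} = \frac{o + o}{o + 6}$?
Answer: $-3140$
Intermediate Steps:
$a{\left(o \right)} = \frac{2 o}{6 + o}$
$Z = -20$ ($Z = 5 \cdot 2 \left(-4\right) \frac{1}{6 - 4} = 5 \cdot 2 \left(-4\right) \frac{1}{2} = 5 \left(-4\right) = -20$)
$Z T{\left(157 \right)} = \left(-20\right) 157 = -3140$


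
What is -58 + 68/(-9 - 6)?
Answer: -938/15 ≈ -62.533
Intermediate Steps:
-58 + 68/(-9 - 6) = -58 + 68/(-15) = -58 + 68*(-1/15) = -58 - 68/15 = -938/15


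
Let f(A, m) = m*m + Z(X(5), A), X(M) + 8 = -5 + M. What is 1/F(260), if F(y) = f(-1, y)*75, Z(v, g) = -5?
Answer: 1/5069625 ≈ 1.9725e-7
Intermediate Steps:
X(M) = -13 + M (X(M) = -8 + (-5 + M) = -13 + M)
f(A, m) = -5 + m² (f(A, m) = m*m - 5 = m² - 5 = -5 + m²)
F(y) = -375 + 75*y² (F(y) = (-5 + y²)*75 = -375 + 75*y²)
1/F(260) = 1/(-375 + 75*260²) = 1/(-375 + 75*67600) = 1/(-375 + 5070000) = 1/5069625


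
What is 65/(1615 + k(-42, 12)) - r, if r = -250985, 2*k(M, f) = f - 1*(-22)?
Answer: 409607585/1632 ≈ 2.5099e+5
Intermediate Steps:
k(M, f) = 11 + f/2 (k(M, f) = (f - 1*(-22))/2 = (f + 22)/2 = (22 + f)/2 = 11 + f/2)
65/(1615 + k(-42, 12)) - r = 65/(1615 + (11 + (½)*12)) - 1*(-250985) = 65/(1615 + (11 + 6)) + 250985 = 65/(1615 + 17) + 250985 = 65/1632 + 250985 = 409607585/1632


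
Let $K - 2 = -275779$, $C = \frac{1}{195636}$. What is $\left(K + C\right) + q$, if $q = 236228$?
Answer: $- \frac{7737208163}{195636} \approx -39549.0$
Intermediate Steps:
$C = \frac{1}{195636} \approx 5.1115 \cdot 10^{-6}$
$K = -275777$ ($K = 2 - 275779 = -275777$)
$\left(K + C\right) + q = \left(-275777 + \frac{1}{195636}\right) + 236228 = - \frac{53951909171}{195636} + 236228 = - \frac{7737208163}{195636}$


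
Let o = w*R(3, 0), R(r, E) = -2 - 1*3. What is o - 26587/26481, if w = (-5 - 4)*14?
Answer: 16656443/26481 ≈ 629.00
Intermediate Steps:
R(r, E) = -5 (R(r, E) = -2 - 3 = -5)
w = -126 (w = -9*14 = -126)
o = 630 (o = -126*(-5) = 630)
o - 26587/26481 = 630 - 26587/26481 = 16656443/26481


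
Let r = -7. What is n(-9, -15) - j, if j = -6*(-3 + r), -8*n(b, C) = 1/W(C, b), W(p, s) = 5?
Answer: -2401/40 ≈ -60.025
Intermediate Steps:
n(b, C) = -1/40 (n(b, C) = -1/8/5 = -1/8*1/5 = -1/40)
j = 60 (j = -6*(-3 - 7) = -6*(-10) = 60)
n(-9, -15) - j = -1/40 - 1*60 = -1/40 - 60 = -2401/40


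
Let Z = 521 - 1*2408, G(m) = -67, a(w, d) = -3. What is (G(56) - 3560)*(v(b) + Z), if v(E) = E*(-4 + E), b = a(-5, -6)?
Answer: 6767982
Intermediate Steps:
b = -3
Z = -1887 (Z = 521 - 2408 = -1887)
(G(56) - 3560)*(v(b) + Z) = (-67 - 3560)*(-3*(-4 - 3) - 1887) = -3627*(-3*(-7) - 1887) = -3627*(21 - 1887) = -3627*(-1866) = 6767982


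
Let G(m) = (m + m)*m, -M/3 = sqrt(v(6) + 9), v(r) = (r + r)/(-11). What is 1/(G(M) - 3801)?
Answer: -11/40245 ≈ -0.00027333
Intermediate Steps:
v(r) = -2*r/11 (v(r) = (2*r)*(-1/11) = -2*r/11)
M = -3*sqrt(957)/11 (M = -3*sqrt(-2/11*6 + 9) = -3*sqrt(-12/11 + 9) = -3*sqrt(957)/11 ≈ -8.4369)
G(m) = 2*m**2 (G(m) = (2*m)*m = 2*m**2)
1/(G(M) - 3801) = 1/(2*(-3*sqrt(957)/11)**2 - 3801) = 1/(2*(783/11) - 3801) = 1/(1566/11 - 3801) = 1/(-40245/11) = -11/40245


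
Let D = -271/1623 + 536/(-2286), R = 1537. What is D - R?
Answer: -950672170/618363 ≈ -1537.4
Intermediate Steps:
D = -248239/618363 (D = -271*1/1623 + 536*(-1/2286) = -271/1623 - 268/1143 = -248239/618363 ≈ -0.40145)
D - R = -248239/618363 - 1*1537 = -248239/618363 - 1537 = -950672170/618363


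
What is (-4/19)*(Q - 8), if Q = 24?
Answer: -64/19 ≈ -3.3684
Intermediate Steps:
(-4/19)*(Q - 8) = (-4/19)*(24 - 8) = -4*1/19*16 = -4/19*16 = -64/19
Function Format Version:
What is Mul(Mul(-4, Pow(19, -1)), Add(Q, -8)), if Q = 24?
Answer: Rational(-64, 19) ≈ -3.3684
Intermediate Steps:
Mul(Mul(-4, Pow(19, -1)), Add(Q, -8)) = Mul(Mul(-4, Pow(19, -1)), Add(24, -8)) = Mul(Mul(-4, Rational(1, 19)), 16) = Mul(Rational(-4, 19), 16) = Rational(-64, 19)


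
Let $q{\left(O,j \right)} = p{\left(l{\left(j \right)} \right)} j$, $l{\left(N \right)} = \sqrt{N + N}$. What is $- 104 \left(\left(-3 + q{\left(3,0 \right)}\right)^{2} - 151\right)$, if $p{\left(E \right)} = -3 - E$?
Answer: $14768$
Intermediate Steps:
$l{\left(N \right)} = \sqrt{2} \sqrt{N}$ ($l{\left(N \right)} = \sqrt{2 N} = \sqrt{2} \sqrt{N}$)
$q{\left(O,j \right)} = j \left(-3 - \sqrt{2} \sqrt{j}\right)$ ($q{\left(O,j \right)} = \left(-3 - \sqrt{2} \sqrt{j}\right) j = j \left(-3 - \sqrt{2} \sqrt{j}\right)$)
$- 104 \left(\left(-3 + q{\left(3,0 \right)}\right)^{2} - 151\right) = - 104 \left(\left(-3 - 0 \left(3 + \sqrt{2} \sqrt{0}\right)\right)^{2} - 151\right) = - 104 \left(\left(-3 - 0 \left(3 + \sqrt{2} \cdot 0\right)\right)^{2} - 151\right) = - 104 \left(\left(-3 - 0 \left(3 + 0\right)\right)^{2} - 151\right) = - 104 \left(\left(-3 - 0 \cdot 3\right)^{2} - 151\right) = - 104 \left(\left(-3 + 0\right)^{2} - 151\right) = - 104 \left(\left(-3\right)^{2} - 151\right) = - 104 \left(9 - 151\right) = \left(-104\right) \left(-142\right) = 14768$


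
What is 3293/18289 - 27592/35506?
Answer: -193854415/324684617 ≈ -0.59705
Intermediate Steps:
3293/18289 - 27592/35506 = 3293*(1/18289) - 27592*1/35506 = 3293/18289 - 13796/17753 = -193854415/324684617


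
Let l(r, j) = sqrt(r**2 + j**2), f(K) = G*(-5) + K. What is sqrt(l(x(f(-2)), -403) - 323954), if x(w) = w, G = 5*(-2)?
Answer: sqrt(-323954 + sqrt(164713)) ≈ 568.81*I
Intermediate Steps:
G = -10
f(K) = 50 + K (f(K) = -10*(-5) + K = 50 + K)
l(r, j) = sqrt(j**2 + r**2)
sqrt(l(x(f(-2)), -403) - 323954) = sqrt(sqrt((-403)**2 + (50 - 2)**2) - 323954) = sqrt(sqrt(162409 + 48**2) - 323954) = sqrt(sqrt(162409 + 2304) - 323954) = sqrt(sqrt(164713) - 323954) = sqrt(-323954 + sqrt(164713))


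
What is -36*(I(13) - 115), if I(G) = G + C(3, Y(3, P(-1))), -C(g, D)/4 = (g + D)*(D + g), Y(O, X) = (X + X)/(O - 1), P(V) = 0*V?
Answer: 4968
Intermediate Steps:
P(V) = 0
Y(O, X) = 2*X/(-1 + O) (Y(O, X) = (2*X)/(-1 + O) = 2*X/(-1 + O))
C(g, D) = -4*(D + g)² (C(g, D) = -4*(g + D)*(D + g) = -4*(D + g)*(D + g) = -4*(D + g)²)
I(G) = -36 + G (I(G) = G - 4*(2*0/(-1 + 3) + 3)² = G - 4*(2*0/2 + 3)² = G - 4*(2*0*(½) + 3)² = G - 4*(0 + 3)² = G - 4*3² = G - 4*9 = G - 36 = -36 + G)
-36*(I(13) - 115) = -36*((-36 + 13) - 115) = -36*(-23 - 115) = -36*(-138) = 4968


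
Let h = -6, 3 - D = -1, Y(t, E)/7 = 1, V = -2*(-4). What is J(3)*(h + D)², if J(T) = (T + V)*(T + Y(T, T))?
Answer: 440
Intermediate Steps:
V = 8
Y(t, E) = 7 (Y(t, E) = 7*1 = 7)
D = 4 (D = 3 - 1*(-1) = 3 + 1 = 4)
J(T) = (7 + T)*(8 + T) (J(T) = (T + 8)*(T + 7) = (8 + T)*(7 + T) = (7 + T)*(8 + T))
J(3)*(h + D)² = (56 + 3² + 15*3)*(-6 + 4)² = (56 + 9 + 45)*(-2)² = 110*4 = 440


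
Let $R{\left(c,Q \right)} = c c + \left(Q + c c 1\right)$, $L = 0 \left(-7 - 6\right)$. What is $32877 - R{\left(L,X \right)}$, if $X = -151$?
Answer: $33028$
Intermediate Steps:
$L = 0$ ($L = 0 \left(-13\right) = 0$)
$R{\left(c,Q \right)} = Q + 2 c^{2}$ ($R{\left(c,Q \right)} = c^{2} + \left(Q + c^{2} \cdot 1\right) = c^{2} + \left(Q + c^{2}\right) = Q + 2 c^{2}$)
$32877 - R{\left(L,X \right)} = 32877 - \left(-151 + 2 \cdot 0^{2}\right) = 32877 - \left(-151 + 2 \cdot 0\right) = 32877 - \left(-151 + 0\right) = 32877 - -151 = 32877 + 151 = 33028$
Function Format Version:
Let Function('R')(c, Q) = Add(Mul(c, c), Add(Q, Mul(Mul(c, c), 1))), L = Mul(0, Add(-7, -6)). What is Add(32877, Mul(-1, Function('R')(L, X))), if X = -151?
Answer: 33028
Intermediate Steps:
L = 0 (L = Mul(0, -13) = 0)
Function('R')(c, Q) = Add(Q, Mul(2, Pow(c, 2))) (Function('R')(c, Q) = Add(Pow(c, 2), Add(Q, Mul(Pow(c, 2), 1))) = Add(Pow(c, 2), Add(Q, Pow(c, 2))) = Add(Q, Mul(2, Pow(c, 2))))
Add(32877, Mul(-1, Function('R')(L, X))) = Add(32877, Mul(-1, Add(-151, Mul(2, Pow(0, 2))))) = Add(32877, Mul(-1, Add(-151, Mul(2, 0)))) = Add(32877, Mul(-1, Add(-151, 0))) = Add(32877, Mul(-1, -151)) = Add(32877, 151) = 33028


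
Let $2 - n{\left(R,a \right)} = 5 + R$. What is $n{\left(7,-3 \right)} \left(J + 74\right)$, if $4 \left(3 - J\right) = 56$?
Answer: $-630$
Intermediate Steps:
$J = -11$ ($J = 3 - 14 = -11$)
$n{\left(R,a \right)} = -3 - R$ ($n{\left(R,a \right)} = 2 - \left(5 + R\right) = -3 - R$)
$n{\left(7,-3 \right)} \left(J + 74\right) = \left(-3 - 7\right) \left(-11 + 74\right) = \left(-3 - 7\right) 63 = \left(-10\right) 63 = -630$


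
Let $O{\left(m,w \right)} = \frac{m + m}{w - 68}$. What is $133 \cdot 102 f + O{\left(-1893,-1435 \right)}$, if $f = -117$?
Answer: $- \frac{795196960}{501} \approx -1.5872 \cdot 10^{6}$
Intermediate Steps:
$O{\left(m,w \right)} = \frac{2 m}{-68 + w}$
$133 \cdot 102 f + O{\left(-1893,-1435 \right)} = 133 \cdot 102 \left(-117\right) + 2 \left(-1893\right) \frac{1}{-68 - 1435} = 13566 \left(-117\right) + 2 \left(-1893\right) \frac{1}{-1503} = -1587222 + 2 \left(-1893\right) \left(- \frac{1}{1503}\right) = -1587222 + \frac{1262}{501} = - \frac{795196960}{501}$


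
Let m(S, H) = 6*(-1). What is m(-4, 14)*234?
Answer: -1404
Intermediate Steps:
m(S, H) = -6
m(-4, 14)*234 = -6*234 = -1404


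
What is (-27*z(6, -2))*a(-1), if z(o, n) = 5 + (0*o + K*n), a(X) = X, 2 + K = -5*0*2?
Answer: 243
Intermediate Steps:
K = -2 (K = -2 - 5*0*2 = -2 + 0*2 = -2 + 0 = -2)
z(o, n) = 5 - 2*n (z(o, n) = 5 + (0*o - 2*n) = 5 + (0 - 2*n) = 5 - 2*n)
(-27*z(6, -2))*a(-1) = -27*(5 - 2*(-2))*(-1) = -27*(5 + 4)*(-1) = -27*9*(-1) = -243*(-1) = 243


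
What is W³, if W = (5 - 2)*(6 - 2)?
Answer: 1728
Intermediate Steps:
W = 12 (W = 3*4 = 12)
W³ = 12³ = 1728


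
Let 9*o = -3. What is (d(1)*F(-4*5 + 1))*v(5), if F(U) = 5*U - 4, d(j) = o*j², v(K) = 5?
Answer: 165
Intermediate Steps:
o = -⅓ (o = (⅑)*(-3) = -⅓ ≈ -0.33333)
d(j) = -j²/3
F(U) = -4 + 5*U
(d(1)*F(-4*5 + 1))*v(5) = ((-⅓*1²)*(-4 + 5*(-4*5 + 1)))*5 = ((-⅓*1)*(-4 + 5*(-20 + 1)))*5 = -(-4 + 5*(-19))/3*5 = -(-4 - 95)/3*5 = -⅓*(-99)*5 = 33*5 = 165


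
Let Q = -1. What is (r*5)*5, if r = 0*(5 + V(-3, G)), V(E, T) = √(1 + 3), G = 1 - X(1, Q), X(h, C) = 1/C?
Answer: 0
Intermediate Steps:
G = 2 (G = 1 - 1/(-1) = 1 - 1*(-1) = 1 + 1 = 2)
V(E, T) = 2 (V(E, T) = √4 = 2)
r = 0 (r = 0*(5 + 2) = 0*7 = 0)
(r*5)*5 = (0*5)*5 = 0*5 = 0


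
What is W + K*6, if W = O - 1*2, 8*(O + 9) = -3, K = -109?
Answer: -5323/8 ≈ -665.38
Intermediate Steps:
O = -75/8 (O = -9 + (⅛)*(-3) = -9 - 3/8 = -75/8 ≈ -9.3750)
W = -91/8 (W = -75/8 - 1*2 = -75/8 - 2 = -91/8 ≈ -11.375)
W + K*6 = -91/8 - 109*6 = -91/8 - 654 = -5323/8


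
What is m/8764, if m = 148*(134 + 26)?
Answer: 5920/2191 ≈ 2.7020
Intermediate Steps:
m = 23680 (m = 148*160 = 23680)
m/8764 = 23680/8764 = 23680*(1/8764) = 5920/2191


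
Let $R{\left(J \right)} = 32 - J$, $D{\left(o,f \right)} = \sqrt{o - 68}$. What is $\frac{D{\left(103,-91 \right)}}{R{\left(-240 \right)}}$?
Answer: $\frac{\sqrt{35}}{272} \approx 0.02175$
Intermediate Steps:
$D{\left(o,f \right)} = \sqrt{-68 + o}$
$\frac{D{\left(103,-91 \right)}}{R{\left(-240 \right)}} = \frac{\sqrt{-68 + 103}}{32 - -240} = \frac{\sqrt{35}}{32 + 240} = \frac{\sqrt{35}}{272}$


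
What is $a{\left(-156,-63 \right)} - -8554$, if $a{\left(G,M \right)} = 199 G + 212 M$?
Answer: $-35846$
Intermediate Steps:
$a{\left(-156,-63 \right)} - -8554 = \left(199 \left(-156\right) + 212 \left(-63\right)\right) - -8554 = \left(-31044 - 13356\right) + \left(-8671 + 17225\right) = -44400 + 8554 = -35846$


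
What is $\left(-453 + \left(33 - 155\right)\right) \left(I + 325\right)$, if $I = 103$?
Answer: $-246100$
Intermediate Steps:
$\left(-453 + \left(33 - 155\right)\right) \left(I + 325\right) = \left(-453 + \left(33 - 155\right)\right) \left(103 + 325\right) = \left(-453 - 122\right) 428 = \left(-575\right) 428 = -246100$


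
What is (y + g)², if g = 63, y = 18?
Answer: 6561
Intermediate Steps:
(y + g)² = (18 + 63)² = 81² = 6561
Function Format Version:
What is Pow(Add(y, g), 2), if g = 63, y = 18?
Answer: 6561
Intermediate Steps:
Pow(Add(y, g), 2) = Pow(Add(18, 63), 2) = Pow(81, 2) = 6561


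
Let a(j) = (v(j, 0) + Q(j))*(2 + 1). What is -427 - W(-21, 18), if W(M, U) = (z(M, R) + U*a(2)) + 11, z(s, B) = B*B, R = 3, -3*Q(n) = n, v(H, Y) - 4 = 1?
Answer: -681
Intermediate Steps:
v(H, Y) = 5 (v(H, Y) = 4 + 1 = 5)
Q(n) = -n/3
z(s, B) = B**2
a(j) = 15 - j (a(j) = (5 - j/3)*(2 + 1) = (5 - j/3)*3 = 15 - j)
W(M, U) = 20 + 13*U (W(M, U) = (3**2 + U*(15 - 1*2)) + 11 = (9 + U*(15 - 2)) + 11 = (9 + U*13) + 11 = (9 + 13*U) + 11 = 20 + 13*U)
-427 - W(-21, 18) = -427 - (20 + 13*18) = -427 - (20 + 234) = -427 - 1*254 = -427 - 254 = -681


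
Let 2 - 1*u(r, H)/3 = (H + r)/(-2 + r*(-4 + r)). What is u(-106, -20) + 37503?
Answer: 72880050/1943 ≈ 37509.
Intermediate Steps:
u(r, H) = 6 - 3*(H + r)/(-2 + r*(-4 + r))
u(-106, -20) + 37503 = 3*(4 - 20 - 2*(-106)² + 9*(-106))/(2 - 1*(-106)² + 4*(-106)) + 37503 = 3*(4 - 20 - 2*11236 - 954)/(2 - 1*11236 - 424) + 37503 = 3*(4 - 20 - 22472 - 954)/(2 - 11236 - 424) + 37503 = 3*(-23442)/(-11658) + 37503 = 3*(-1/11658)*(-23442) + 37503 = 11721/1943 + 37503 = 72880050/1943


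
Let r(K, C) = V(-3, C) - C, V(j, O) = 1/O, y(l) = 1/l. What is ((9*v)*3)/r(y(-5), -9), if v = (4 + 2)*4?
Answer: 729/10 ≈ 72.900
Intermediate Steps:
v = 24 (v = 6*4 = 24)
r(K, C) = 1/C - C
((9*v)*3)/r(y(-5), -9) = ((9*24)*3)/(1/(-9) - 1*(-9)) = (216*3)/(-⅑ + 9) = 648/(80/9) = 648*(9/80) = 729/10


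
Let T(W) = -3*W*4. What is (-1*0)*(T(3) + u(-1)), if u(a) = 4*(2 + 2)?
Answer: 0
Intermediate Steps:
u(a) = 16 (u(a) = 4*4 = 16)
T(W) = -12*W
(-1*0)*(T(3) + u(-1)) = (-1*0)*(-12*3 + 16) = 0*(-36 + 16) = 0*(-20) = 0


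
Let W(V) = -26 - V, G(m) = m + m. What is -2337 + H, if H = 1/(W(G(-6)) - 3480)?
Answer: -8165479/3494 ≈ -2337.0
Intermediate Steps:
G(m) = 2*m
H = -1/3494 (H = 1/((-26 - 2*(-6)) - 3480) = 1/((-26 - 1*(-12)) - 3480) = 1/((-26 + 12) - 3480) = 1/(-14 - 3480) = 1/(-3494) = -1/3494 ≈ -0.00028620)
-2337 + H = -2337 - 1/3494 = -8165479/3494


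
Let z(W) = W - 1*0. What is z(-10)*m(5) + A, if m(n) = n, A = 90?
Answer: 40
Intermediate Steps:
z(W) = W (z(W) = W + 0 = W)
z(-10)*m(5) + A = -10*5 + 90 = -50 + 90 = 40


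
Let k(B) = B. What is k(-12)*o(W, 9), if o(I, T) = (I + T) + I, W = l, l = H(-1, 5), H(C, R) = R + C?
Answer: -204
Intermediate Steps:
H(C, R) = C + R
l = 4 (l = -1 + 5 = 4)
W = 4
o(I, T) = T + 2*I
k(-12)*o(W, 9) = -12*(9 + 2*4) = -12*(9 + 8) = -12*17 = -204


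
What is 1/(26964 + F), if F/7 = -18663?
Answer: -1/103677 ≈ -9.6453e-6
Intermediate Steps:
F = -130641 (F = 7*(-18663) = -130641)
1/(26964 + F) = 1/(26964 - 130641) = 1/(-103677) = -1/103677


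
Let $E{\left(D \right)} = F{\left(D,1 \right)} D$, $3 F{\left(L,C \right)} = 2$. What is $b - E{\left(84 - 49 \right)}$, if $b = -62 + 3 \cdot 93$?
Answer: $\frac{581}{3} \approx 193.67$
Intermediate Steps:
$F{\left(L,C \right)} = \frac{2}{3}$ ($F{\left(L,C \right)} = \frac{1}{3} \cdot 2 = \frac{2}{3}$)
$b = 217$ ($b = -62 + 279 = 217$)
$E{\left(D \right)} = \frac{2 D}{3}$
$b - E{\left(84 - 49 \right)} = 217 - \frac{2 \left(84 - 49\right)}{3} = 217 - \frac{2}{3} \cdot 35 = 217 - \frac{70}{3} = \frac{581}{3}$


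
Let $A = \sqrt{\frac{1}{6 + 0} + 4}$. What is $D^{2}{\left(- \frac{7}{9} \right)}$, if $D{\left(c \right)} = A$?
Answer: $\frac{25}{6} \approx 4.1667$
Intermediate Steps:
$A = \frac{5 \sqrt{6}}{6}$ ($A = \sqrt{\frac{1}{6} + 4} = \sqrt{\frac{25}{6}} = \frac{5 \sqrt{6}}{6} \approx 2.0412$)
$D{\left(c \right)} = \frac{5 \sqrt{6}}{6}$
$D^{2}{\left(- \frac{7}{9} \right)} = \left(\frac{5 \sqrt{6}}{6}\right)^{2} = \frac{25}{6}$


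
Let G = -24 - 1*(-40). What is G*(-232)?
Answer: -3712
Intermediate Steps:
G = 16 (G = -24 + 40 = 16)
G*(-232) = 16*(-232) = -3712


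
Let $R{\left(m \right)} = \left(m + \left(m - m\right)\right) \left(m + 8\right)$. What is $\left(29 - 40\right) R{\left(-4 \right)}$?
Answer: $176$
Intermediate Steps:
$R{\left(m \right)} = m \left(8 + m\right)$ ($R{\left(m \right)} = \left(m + 0\right) \left(8 + m\right) = m \left(8 + m\right)$)
$\left(29 - 40\right) R{\left(-4 \right)} = \left(29 - 40\right) \left(- 4 \left(8 - 4\right)\right) = - 11 \left(\left(-4\right) 4\right) = \left(-11\right) \left(-16\right) = 176$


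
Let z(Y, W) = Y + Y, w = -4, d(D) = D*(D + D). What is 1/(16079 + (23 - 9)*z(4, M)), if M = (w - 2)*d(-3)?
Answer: 1/16191 ≈ 6.1763e-5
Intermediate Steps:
d(D) = 2*D**2 (d(D) = D*(2*D) = 2*D**2)
M = -108 (M = (-4 - 2)*(2*(-3)**2) = -12*9 = -6*18 = -108)
z(Y, W) = 2*Y
1/(16079 + (23 - 9)*z(4, M)) = 1/(16079 + (23 - 9)*(2*4)) = 1/(16079 + 14*8) = 1/(16079 + 112) = 1/16191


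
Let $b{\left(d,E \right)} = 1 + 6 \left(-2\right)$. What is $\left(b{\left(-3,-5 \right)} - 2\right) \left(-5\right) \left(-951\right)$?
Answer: $-61815$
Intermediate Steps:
$b{\left(d,E \right)} = -11$ ($b{\left(d,E \right)} = 1 - 12 = -11$)
$\left(b{\left(-3,-5 \right)} - 2\right) \left(-5\right) \left(-951\right) = \left(-11 - 2\right) \left(-5\right) \left(-951\right) = \left(-13\right) \left(-5\right) \left(-951\right) = 65 \left(-951\right) = -61815$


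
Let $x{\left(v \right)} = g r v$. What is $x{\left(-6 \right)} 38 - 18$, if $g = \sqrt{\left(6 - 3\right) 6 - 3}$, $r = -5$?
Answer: $-18 + 1140 \sqrt{15} \approx 4397.2$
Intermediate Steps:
$g = \sqrt{15}$ ($g = \sqrt{3 \cdot 6 - 3} = \sqrt{18 - 3} = \sqrt{15} \approx 3.873$)
$x{\left(v \right)} = - 5 v \sqrt{15}$ ($x{\left(v \right)} = \sqrt{15} \left(-5\right) v = - 5 \sqrt{15} v = - 5 v \sqrt{15}$)
$x{\left(-6 \right)} 38 - 18 = \left(-5\right) \left(-6\right) \sqrt{15} \cdot 38 - 18 = 30 \sqrt{15} \cdot 38 - 18 = 1140 \sqrt{15} - 18 = -18 + 1140 \sqrt{15}$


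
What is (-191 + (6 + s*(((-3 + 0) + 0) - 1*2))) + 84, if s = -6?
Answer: -71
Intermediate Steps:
(-191 + (6 + s*(((-3 + 0) + 0) - 1*2))) + 84 = (-191 + (6 - 6*(((-3 + 0) + 0) - 1*2))) + 84 = (-191 + (6 - 6*((-3 + 0) - 2))) + 84 = (-191 + (6 - 6*(-3 - 2))) + 84 = (-191 + (6 - 6*(-5))) + 84 = (-191 + (6 + 30)) + 84 = (-191 + 36) + 84 = -155 + 84 = -71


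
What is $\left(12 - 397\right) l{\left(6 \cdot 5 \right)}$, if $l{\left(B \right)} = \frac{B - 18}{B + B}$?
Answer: $-77$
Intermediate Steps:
$l{\left(B \right)} = \frac{-18 + B}{2 B}$
$\left(12 - 397\right) l{\left(6 \cdot 5 \right)} = \left(12 - 397\right) \frac{-18 + 6 \cdot 5}{2 \cdot 6 \cdot 5} = - 385 \frac{-18 + 30}{2 \cdot 30} = - 385 \cdot \frac{1}{2} \cdot \frac{1}{30} \cdot 12 = \left(-385\right) \frac{1}{5} = -77$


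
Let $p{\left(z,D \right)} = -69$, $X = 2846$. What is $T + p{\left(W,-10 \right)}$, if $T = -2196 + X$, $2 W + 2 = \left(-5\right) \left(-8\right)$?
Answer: $581$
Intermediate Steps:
$W = 19$ ($W = -1 + \frac{\left(-5\right) \left(-8\right)}{2} = -1 + \frac{1}{2} \cdot 40 = -1 + 20 = 19$)
$T = 650$ ($T = -2196 + 2846 = 650$)
$T + p{\left(W,-10 \right)} = 650 - 69 = 581$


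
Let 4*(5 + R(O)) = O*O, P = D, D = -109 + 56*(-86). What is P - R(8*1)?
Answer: -4936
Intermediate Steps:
D = -4925 (D = -109 - 4816 = -4925)
P = -4925
R(O) = -5 + O²/4 (R(O) = -5 + (O*O)/4 = -5 + O²/4)
P - R(8*1) = -4925 - (-5 + (8*1)²/4) = -4925 - (-5 + (¼)*8²) = -4925 - (-5 + (¼)*64) = -4925 - (-5 + 16) = -4925 - 1*11 = -4925 - 11 = -4936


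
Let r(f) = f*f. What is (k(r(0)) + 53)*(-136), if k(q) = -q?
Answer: -7208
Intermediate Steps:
r(f) = f**2
(k(r(0)) + 53)*(-136) = (-1*0**2 + 53)*(-136) = (-1*0 + 53)*(-136) = (0 + 53)*(-136) = 53*(-136) = -7208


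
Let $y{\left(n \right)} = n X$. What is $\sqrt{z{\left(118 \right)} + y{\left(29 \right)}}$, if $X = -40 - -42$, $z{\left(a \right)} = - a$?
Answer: $2 i \sqrt{15} \approx 7.746 i$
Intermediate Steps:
$X = 2$ ($X = -40 + 42 = 2$)
$y{\left(n \right)} = 2 n$ ($y{\left(n \right)} = n 2 = 2 n$)
$\sqrt{z{\left(118 \right)} + y{\left(29 \right)}} = \sqrt{\left(-1\right) 118 + 2 \cdot 29} = \sqrt{-118 + 58} = \sqrt{-60} = 2 i \sqrt{15}$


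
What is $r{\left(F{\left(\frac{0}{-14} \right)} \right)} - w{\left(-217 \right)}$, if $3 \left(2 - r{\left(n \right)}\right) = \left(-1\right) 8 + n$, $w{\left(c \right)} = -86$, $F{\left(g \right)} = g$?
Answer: $\frac{272}{3} \approx 90.667$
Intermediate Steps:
$r{\left(n \right)} = \frac{14}{3} - \frac{n}{3}$ ($r{\left(n \right)} = 2 - \frac{\left(-1\right) 8 + n}{3} = 2 - \frac{-8 + n}{3} = 2 - \left(- \frac{8}{3} + \frac{n}{3}\right) = \frac{14}{3} - \frac{n}{3}$)
$r{\left(F{\left(\frac{0}{-14} \right)} \right)} - w{\left(-217 \right)} = \left(\frac{14}{3} - \frac{0 \frac{1}{-14}}{3}\right) - -86 = \left(\frac{14}{3} - \frac{0 \left(- \frac{1}{14}\right)}{3}\right) + 86 = \left(\frac{14}{3} - 0\right) + 86 = \left(\frac{14}{3} + 0\right) + 86 = \frac{14}{3} + 86 = \frac{272}{3}$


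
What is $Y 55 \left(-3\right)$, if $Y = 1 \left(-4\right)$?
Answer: $660$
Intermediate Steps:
$Y = -4$
$Y 55 \left(-3\right) = - 4 \cdot 55 \left(-3\right) = \left(-4\right) \left(-165\right) = 660$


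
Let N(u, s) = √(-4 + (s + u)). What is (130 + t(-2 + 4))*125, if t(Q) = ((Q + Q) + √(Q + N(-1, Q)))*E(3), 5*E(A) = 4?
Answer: 16650 + 100*√(2 + I*√3) ≈ 16802.0 + 56.822*I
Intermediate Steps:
E(A) = ⅘ (E(A) = (⅕)*4 = ⅘)
N(u, s) = √(-4 + s + u)
t(Q) = 4*√(Q + √(-5 + Q))/5 + 8*Q/5 (t(Q) = ((Q + Q) + √(Q + √(-4 + Q - 1)))*(⅘) = (2*Q + √(Q + √(-5 + Q)))*(⅘) = (√(Q + √(-5 + Q)) + 2*Q)*(⅘) = 4*√(Q + √(-5 + Q))/5 + 8*Q/5)
(130 + t(-2 + 4))*125 = (130 + (4*√((-2 + 4) + √(-5 + (-2 + 4)))/5 + 8*(-2 + 4)/5))*125 = (130 + (4*√(2 + √(-5 + 2))/5 + (8/5)*2))*125 = (130 + (4*√(2 + √(-3))/5 + 16/5))*125 = (130 + (4*√(2 + I*√3)/5 + 16/5))*125 = (130 + (16/5 + 4*√(2 + I*√3)/5))*125 = (666/5 + 4*√(2 + I*√3)/5)*125 = 16650 + 100*√(2 + I*√3)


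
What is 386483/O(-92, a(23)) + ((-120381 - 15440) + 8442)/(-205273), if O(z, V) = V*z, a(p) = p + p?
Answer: -78795456931/868715336 ≈ -90.703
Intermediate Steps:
a(p) = 2*p
386483/O(-92, a(23)) + ((-120381 - 15440) + 8442)/(-205273) = 386483/(((2*23)*(-92))) + ((-120381 - 15440) + 8442)/(-205273) = 386483/((46*(-92))) + (-135821 + 8442)*(-1/205273) = 386483/(-4232) - 127379*(-1/205273) = 386483*(-1/4232) + 127379/205273 = -386483/4232 + 127379/205273 = -78795456931/868715336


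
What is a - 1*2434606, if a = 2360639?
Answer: -73967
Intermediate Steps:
a - 1*2434606 = 2360639 - 1*2434606 = 2360639 - 2434606 = -73967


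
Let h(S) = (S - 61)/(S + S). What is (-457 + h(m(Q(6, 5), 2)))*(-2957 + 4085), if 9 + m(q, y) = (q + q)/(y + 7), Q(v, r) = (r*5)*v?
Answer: -37693248/73 ≈ -5.1635e+5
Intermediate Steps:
Q(v, r) = 5*r*v (Q(v, r) = (5*r)*v = 5*r*v)
m(q, y) = -9 + 2*q/(7 + y) (m(q, y) = -9 + (q + q)/(y + 7) = -9 + (2*q)/(7 + y) = -9 + 2*q/(7 + y))
h(S) = (-61 + S)/(2*S) (h(S) = (-61 + S)/((2*S)) = (-61 + S)*(1/(2*S)) = (-61 + S)/(2*S))
(-457 + h(m(Q(6, 5), 2)))*(-2957 + 4085) = (-457 + (-61 + (-63 - 9*2 + 2*(5*5*6))/(7 + 2))/(2*(((-63 - 9*2 + 2*(5*5*6))/(7 + 2)))))*(-2957 + 4085) = (-457 + (-61 + (-63 - 18 + 2*150)/9)/(2*(((-63 - 18 + 2*150)/9))))*1128 = (-457 + (-61 + (-63 - 18 + 300)/9)/(2*(((-63 - 18 + 300)/9))))*1128 = (-457 + (-61 + (⅑)*219)/(2*(((⅑)*219))))*1128 = (-457 + (-61 + 73/3)/(2*(73/3)))*1128 = (-457 + (½)*(3/73)*(-110/3))*1128 = (-457 - 55/73)*1128 = -33416/73*1128 = -37693248/73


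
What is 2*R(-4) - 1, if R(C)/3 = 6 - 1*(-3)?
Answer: 53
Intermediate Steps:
R(C) = 27 (R(C) = 3*(6 - 1*(-3)) = 3*(6 + 3) = 3*9 = 27)
2*R(-4) - 1 = 2*27 - 1 = 54 - 1 = 53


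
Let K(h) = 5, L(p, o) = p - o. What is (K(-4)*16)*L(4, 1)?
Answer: 240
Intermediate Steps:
(K(-4)*16)*L(4, 1) = (5*16)*(4 - 1*1) = 80*(4 - 1) = 80*3 = 240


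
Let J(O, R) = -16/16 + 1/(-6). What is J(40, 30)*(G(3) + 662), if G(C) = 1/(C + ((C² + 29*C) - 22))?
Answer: -50975/66 ≈ -772.35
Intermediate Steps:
J(O, R) = -7/6 (J(O, R) = -16*1/16 + 1*(-⅙) = -1 - ⅙ = -7/6)
G(C) = 1/(-22 + C² + 30*C) (G(C) = 1/(C + (-22 + C² + 29*C)) = 1/(-22 + C² + 30*C))
J(40, 30)*(G(3) + 662) = -7*(1/(-22 + 3² + 30*3) + 662)/6 = -7*(1/(-22 + 9 + 90) + 662)/6 = -7*(1/77 + 662)/6 = -7/6*50975/77 = -50975/66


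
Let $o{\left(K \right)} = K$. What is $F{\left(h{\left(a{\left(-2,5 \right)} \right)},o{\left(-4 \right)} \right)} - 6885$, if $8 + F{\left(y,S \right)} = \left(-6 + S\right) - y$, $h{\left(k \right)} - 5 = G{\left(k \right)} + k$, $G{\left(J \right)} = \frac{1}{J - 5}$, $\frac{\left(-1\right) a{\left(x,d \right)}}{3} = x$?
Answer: $-6915$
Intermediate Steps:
$a{\left(x,d \right)} = - 3 x$
$G{\left(J \right)} = \frac{1}{-5 + J}$
$h{\left(k \right)} = 5 + k + \frac{1}{-5 + k}$ ($h{\left(k \right)} = 5 + \left(\frac{1}{-5 + k} + k\right) = 5 + \left(k + \frac{1}{-5 + k}\right) = 5 + k + \frac{1}{-5 + k}$)
$F{\left(y,S \right)} = -14 + S - y$ ($F{\left(y,S \right)} = -8 - \left(6 + y - S\right) = -14 + S - y$)
$F{\left(h{\left(a{\left(-2,5 \right)} \right)},o{\left(-4 \right)} \right)} - 6885 = \left(-14 - 4 - \frac{-24 + \left(\left(-3\right) \left(-2\right)\right)^{2}}{-5 - -6}\right) - 6885 = \left(-14 - 4 - \frac{-24 + 6^{2}}{-5 + 6}\right) - 6885 = \left(-14 - 4 - \frac{-24 + 36}{1}\right) - 6885 = \left(-14 - 4 - 1 \cdot 12\right) - 6885 = \left(-14 - 4 - 12\right) - 6885 = -30 - 6885 = -6915$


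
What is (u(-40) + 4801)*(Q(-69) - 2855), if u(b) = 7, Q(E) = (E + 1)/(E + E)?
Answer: -946988488/69 ≈ -1.3724e+7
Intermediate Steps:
Q(E) = (1 + E)/(2*E) (Q(E) = (1 + E)/((2*E)) = (1 + E)*(1/(2*E)) = (1 + E)/(2*E))
(u(-40) + 4801)*(Q(-69) - 2855) = (7 + 4801)*((½)*(1 - 69)/(-69) - 2855) = 4808*((½)*(-1/69)*(-68) - 2855) = 4808*(34/69 - 2855) = 4808*(-196961/69) = -946988488/69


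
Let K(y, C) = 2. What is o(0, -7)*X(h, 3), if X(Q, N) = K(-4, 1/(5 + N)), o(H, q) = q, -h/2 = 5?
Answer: -14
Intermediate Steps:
h = -10 (h = -2*5 = -10)
X(Q, N) = 2
o(0, -7)*X(h, 3) = -7*2 = -14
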